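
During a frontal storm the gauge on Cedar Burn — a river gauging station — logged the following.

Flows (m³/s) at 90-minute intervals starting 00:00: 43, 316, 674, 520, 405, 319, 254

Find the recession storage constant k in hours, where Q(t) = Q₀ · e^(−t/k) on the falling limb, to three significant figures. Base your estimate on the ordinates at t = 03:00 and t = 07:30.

k ≈ 6.02 h

On the falling limb, Q drops from 674 to 319 m³/s between t = 03:00 and t = 07:30 (Δt = 4.5 h).
k = −Δt / ln(Q₂/Q₁) = −4.5 / ln(319/674) = 6.02 h.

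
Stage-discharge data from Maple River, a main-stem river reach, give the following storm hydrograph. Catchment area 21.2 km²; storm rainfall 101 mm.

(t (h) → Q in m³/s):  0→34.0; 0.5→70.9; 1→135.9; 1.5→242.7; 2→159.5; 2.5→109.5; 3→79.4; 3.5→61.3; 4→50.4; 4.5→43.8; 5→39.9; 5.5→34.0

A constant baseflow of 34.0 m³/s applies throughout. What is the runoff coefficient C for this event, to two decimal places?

ΣQ_DR = 653.3 m³/s; V = ΣQ_DR·Δt = 1.176 × 10^6 m³.
Runoff depth d = V / A = 55.47 mm.
C = d / P = 55.47 / 101 = 0.55.

C ≈ 0.55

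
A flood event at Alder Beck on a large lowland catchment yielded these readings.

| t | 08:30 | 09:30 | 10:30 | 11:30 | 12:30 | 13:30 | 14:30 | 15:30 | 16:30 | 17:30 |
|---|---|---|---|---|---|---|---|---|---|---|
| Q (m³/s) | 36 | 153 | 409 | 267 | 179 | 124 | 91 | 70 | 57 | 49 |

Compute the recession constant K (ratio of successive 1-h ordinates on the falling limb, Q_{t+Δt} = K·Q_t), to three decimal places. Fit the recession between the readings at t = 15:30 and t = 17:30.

K ≈ 0.837

Using the recession-limb readings at t = 15:30 and t = 17:30: Q falls from 70 to 49 m³/s over 2 intervals.
K = (Q₂/Q₁)^(1/2) = (49/70)^(1/2) = 0.837.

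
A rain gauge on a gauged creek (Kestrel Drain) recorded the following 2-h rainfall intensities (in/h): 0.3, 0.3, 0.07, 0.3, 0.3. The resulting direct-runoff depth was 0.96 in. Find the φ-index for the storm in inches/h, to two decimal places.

Only the 4 blocks with intensity above φ contribute runoff: 0.3, 0.3, 0.3, 0.3 in/h.
Σ(I−φ)·Δt = d  ⇒  (0.3+0.3+0.3+0.3 − 4φ)·2 = 0.96
φ = (1.200 − 0.96/2) / 4 = 0.18 in/h.

φ ≈ 0.18 in/h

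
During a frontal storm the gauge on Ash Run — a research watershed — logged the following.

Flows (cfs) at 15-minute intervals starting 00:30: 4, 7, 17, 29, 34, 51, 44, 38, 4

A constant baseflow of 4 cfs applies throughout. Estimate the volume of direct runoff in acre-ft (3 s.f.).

V ≈ 3.97 acre-ft

Direct-runoff ordinates (Q − Q_b): 0.0, 3.0, 13.0, 25.0, 30.0, 47.0, 40.0, 34.0, 0.0 cfs.
ΣQ_DR = 192.0 cfs.
With Δt = 0.25 h = 900 s, V = ΣQ_DR · Δt = 192.0 × 900 = 1.73 × 10^5 ft³ = 3.97 acre-ft.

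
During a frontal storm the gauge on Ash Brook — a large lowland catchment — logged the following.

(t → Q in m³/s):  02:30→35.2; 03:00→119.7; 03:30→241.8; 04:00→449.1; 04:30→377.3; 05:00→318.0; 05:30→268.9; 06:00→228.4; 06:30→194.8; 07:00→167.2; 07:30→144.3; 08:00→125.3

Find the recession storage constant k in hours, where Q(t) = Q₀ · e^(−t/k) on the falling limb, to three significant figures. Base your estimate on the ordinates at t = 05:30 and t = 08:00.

k ≈ 3.27 h

On the falling limb, Q drops from 268.9 to 125.3 m³/s between t = 05:30 and t = 08:00 (Δt = 2.5 h).
k = −Δt / ln(Q₂/Q₁) = −2.5 / ln(125.3/268.9) = 3.27 h.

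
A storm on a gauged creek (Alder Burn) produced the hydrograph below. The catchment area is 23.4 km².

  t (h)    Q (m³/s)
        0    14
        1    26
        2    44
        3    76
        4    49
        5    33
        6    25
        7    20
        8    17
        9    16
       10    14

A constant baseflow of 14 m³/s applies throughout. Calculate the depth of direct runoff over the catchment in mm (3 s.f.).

Direct runoff: 0.0, 12.0, 30.0, 62.0, 35.0, 19.0, 11.0, 6.0, 3.0, 2.0, 0.0 m³/s; ΣQ_DR = 180.0 m³/s.
V = ΣQ_DR · Δt = 180.0 × 3600 s = 6.480 × 10^5 m³.
Over A = 23.4 km², depth = V / A = 27.7 mm.

d ≈ 27.7 mm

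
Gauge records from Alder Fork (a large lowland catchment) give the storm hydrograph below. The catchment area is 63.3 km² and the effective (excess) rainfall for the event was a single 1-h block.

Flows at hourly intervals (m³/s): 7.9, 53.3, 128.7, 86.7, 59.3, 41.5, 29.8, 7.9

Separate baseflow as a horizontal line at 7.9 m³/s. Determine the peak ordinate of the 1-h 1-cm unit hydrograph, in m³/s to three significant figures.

U_p ≈ 60.4 m³/s

Direct runoff: 0.0, 45.4, 120.8, 78.8, 51.4, 33.6, 21.9, 0.0 m³/s; ΣQ_DR = 351.9 m³/s, peak = 120.8 m³/s.
Runoff depth d = ΣQ_DR·Δt / A = 351.9 × 3600 / (63.3 km²) = 20.01 mm.
The 1-cm UH is the DRH scaled by (10 mm)/d, so U_p = 120.8 × 10/20.01 = 60.4 m³/s.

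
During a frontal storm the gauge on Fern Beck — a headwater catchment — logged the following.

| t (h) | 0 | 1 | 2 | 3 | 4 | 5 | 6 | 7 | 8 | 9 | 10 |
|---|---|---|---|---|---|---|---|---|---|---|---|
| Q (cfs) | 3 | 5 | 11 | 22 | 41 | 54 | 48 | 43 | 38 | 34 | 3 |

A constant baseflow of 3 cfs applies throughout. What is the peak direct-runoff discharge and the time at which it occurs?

Subtracting baseflow gives direct-runoff ordinates: 0.0, 2.0, 8.0, 19.0, 38.0, 51.0, 45.0, 40.0, 35.0, 31.0, 0.0 cfs.
The maximum is 51.0 cfs, occurring at the reading for t = 5 h.

Q_p = 51.0 cfs at t = 5 h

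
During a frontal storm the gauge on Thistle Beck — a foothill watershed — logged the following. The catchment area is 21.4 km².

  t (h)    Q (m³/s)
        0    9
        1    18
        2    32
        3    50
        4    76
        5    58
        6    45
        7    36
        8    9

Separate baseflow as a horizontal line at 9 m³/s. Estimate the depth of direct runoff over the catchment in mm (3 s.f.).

d ≈ 42.4 mm

Direct runoff: 0.0, 9.0, 23.0, 41.0, 67.0, 49.0, 36.0, 27.0, 0.0 m³/s; ΣQ_DR = 252.0 m³/s.
V = ΣQ_DR · Δt = 252.0 × 3600 s = 9.072 × 10^5 m³.
Over A = 21.4 km², depth = V / A = 42.4 mm.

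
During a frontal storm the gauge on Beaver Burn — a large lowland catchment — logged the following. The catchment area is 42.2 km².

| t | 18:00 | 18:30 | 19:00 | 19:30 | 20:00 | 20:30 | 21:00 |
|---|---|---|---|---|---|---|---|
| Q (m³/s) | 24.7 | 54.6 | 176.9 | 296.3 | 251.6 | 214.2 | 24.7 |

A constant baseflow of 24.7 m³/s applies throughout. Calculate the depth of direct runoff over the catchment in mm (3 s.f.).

Direct runoff: 0.0, 29.9, 152.2, 271.6, 226.9, 189.5, 0.0 m³/s; ΣQ_DR = 870.1 m³/s.
V = ΣQ_DR · Δt = 870.1 × 1800 s = 1.566 × 10^6 m³.
Over A = 42.2 km², depth = V / A = 37.1 mm.

d ≈ 37.1 mm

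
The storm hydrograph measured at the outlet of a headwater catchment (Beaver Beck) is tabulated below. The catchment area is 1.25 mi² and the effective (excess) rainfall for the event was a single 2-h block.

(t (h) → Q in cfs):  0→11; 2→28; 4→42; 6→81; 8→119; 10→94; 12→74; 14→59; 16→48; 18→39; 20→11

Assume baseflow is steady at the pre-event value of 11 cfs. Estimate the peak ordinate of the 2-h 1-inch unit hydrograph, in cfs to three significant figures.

U_p ≈ 89.8 cfs

Direct runoff: 0.0, 17.0, 31.0, 70.0, 108.0, 83.0, 63.0, 48.0, 37.0, 28.0, 0.0 cfs; ΣQ_DR = 485.0 cfs, peak = 108.0 cfs.
Runoff depth d = ΣQ_DR·Δt / A = 485.0 × 7200 / (1.25 mi²) = 1.202 in.
The 1-inch UH is the DRH scaled by (1 in)/d, so U_p = 108.0 × 1/1.202 = 89.8 cfs.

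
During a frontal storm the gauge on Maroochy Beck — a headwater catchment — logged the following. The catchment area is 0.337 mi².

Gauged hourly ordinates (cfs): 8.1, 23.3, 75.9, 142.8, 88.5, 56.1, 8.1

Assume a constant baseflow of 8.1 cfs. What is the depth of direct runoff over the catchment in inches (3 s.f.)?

Direct runoff: 0.0, 15.2, 67.8, 134.7, 80.4, 48.0, 0.0 cfs; ΣQ_DR = 346.1 cfs.
V = ΣQ_DR · Δt = 346.1 × 3600 s = 1.246 × 10^6 ft³.
Over A = 0.337 mi², depth = V / A = 1.59 in.

d ≈ 1.59 in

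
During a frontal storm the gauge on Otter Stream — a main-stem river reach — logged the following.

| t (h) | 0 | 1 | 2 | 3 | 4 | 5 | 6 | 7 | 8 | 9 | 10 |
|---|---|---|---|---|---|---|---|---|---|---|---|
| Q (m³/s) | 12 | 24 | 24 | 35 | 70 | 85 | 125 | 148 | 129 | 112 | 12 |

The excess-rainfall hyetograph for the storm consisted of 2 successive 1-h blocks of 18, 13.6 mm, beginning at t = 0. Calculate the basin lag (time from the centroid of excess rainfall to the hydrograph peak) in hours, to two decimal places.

Centroid of excess rainfall: t_c = Σ P_i·t̄_i / ΣP_i = 0.9304 h (block centres at 0.5, 1.5 h).
Hydrograph peak occurs at t = 7 h, so basin lag t_L = 7 − 0.9304 = 6.07 h.

t_L ≈ 6.07 h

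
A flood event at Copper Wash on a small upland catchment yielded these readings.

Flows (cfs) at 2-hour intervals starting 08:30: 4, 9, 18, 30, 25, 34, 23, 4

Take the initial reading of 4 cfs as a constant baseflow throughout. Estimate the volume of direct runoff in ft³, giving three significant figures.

V ≈ 8.28 × 10^5 ft³

Direct-runoff ordinates (Q − Q_b): 0.0, 5.0, 14.0, 26.0, 21.0, 30.0, 19.0, 0.0 cfs.
ΣQ_DR = 115.0 cfs.
With Δt = 2 h = 7200 s, V = ΣQ_DR · Δt = 115.0 × 7200 = 8.28 × 10^5 ft³.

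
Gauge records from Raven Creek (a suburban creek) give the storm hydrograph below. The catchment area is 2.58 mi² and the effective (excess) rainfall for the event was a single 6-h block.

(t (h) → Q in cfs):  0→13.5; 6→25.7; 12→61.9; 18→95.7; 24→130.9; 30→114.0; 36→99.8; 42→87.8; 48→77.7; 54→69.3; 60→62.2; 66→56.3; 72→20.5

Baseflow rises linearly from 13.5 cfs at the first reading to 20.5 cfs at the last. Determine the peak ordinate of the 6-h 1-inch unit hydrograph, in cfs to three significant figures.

U_p ≈ 46.0 cfs

Direct runoff: 0.00, 11.62, 47.23, 80.45, 115.07, 97.58, 82.80, 70.22, 59.53, 50.55, 42.87, 36.38, 0.00 cfs; ΣQ_DR = 694.3 cfs, peak = 115.07 cfs.
Runoff depth d = ΣQ_DR·Δt / A = 694.3 × 21600 / (2.58 mi²) = 2.502 in.
The 1-inch UH is the DRH scaled by (1 in)/d, so U_p = 115.07 × 1/2.502 = 46.0 cfs.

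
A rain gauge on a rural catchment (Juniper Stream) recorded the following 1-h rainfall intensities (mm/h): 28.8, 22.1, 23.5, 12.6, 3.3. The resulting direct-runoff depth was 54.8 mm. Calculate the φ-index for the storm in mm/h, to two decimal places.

φ ≈ 8.05 mm/h

Only the 4 blocks with intensity above φ contribute runoff: 28.8, 22.1, 23.5, 12.6 mm/h.
Σ(I−φ)·Δt = d  ⇒  (28.8+22.1+23.5+12.6 − 4φ)·1 = 54.8
φ = (87.00 − 54.8/1) / 4 = 8.05 mm/h.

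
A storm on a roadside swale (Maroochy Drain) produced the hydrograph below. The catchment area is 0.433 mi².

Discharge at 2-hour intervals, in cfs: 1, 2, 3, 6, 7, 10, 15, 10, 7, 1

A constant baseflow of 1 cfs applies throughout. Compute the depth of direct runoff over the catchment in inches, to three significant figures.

d ≈ 0.372 in

Direct runoff: 0.0, 1.0, 2.0, 5.0, 6.0, 9.0, 14.0, 9.0, 6.0, 0.0 cfs; ΣQ_DR = 52.00 cfs.
V = ΣQ_DR · Δt = 52.00 × 7200 s = 3.744 × 10^5 ft³.
Over A = 0.433 mi², depth = V / A = 0.372 in.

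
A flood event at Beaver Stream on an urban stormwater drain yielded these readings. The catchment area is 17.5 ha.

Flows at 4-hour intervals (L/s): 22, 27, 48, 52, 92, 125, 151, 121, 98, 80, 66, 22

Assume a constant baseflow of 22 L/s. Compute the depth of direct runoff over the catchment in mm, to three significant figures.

d ≈ 52.7 mm

Direct runoff: 0.0, 5.0, 26.0, 30.0, 70.0, 103.0, 129.0, 99.0, 76.0, 58.0, 44.0, 0.0 L/s; ΣQ_DR = 640.0 L/s.
V = ΣQ_DR · Δt = 640.0 × 14400 s = 9.216 × 10^6 L.
Over A = 17.5 ha, depth = V / A = 52.7 mm.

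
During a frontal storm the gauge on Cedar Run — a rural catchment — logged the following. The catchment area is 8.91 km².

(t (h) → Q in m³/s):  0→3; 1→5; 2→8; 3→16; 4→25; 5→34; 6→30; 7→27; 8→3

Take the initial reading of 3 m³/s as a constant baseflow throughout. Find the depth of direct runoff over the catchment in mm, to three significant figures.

Direct runoff: 0.0, 2.0, 5.0, 13.0, 22.0, 31.0, 27.0, 24.0, 0.0 m³/s; ΣQ_DR = 124.0 m³/s.
V = ΣQ_DR · Δt = 124.0 × 3600 s = 4.464 × 10^5 m³.
Over A = 8.91 km², depth = V / A = 50.1 mm.

d ≈ 50.1 mm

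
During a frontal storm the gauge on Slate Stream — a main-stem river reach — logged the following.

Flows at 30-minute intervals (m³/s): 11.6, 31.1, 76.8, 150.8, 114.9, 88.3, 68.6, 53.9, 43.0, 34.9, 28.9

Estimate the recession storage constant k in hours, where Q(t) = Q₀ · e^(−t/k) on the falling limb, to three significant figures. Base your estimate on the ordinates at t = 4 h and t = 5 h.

k ≈ 2.52 h

On the falling limb, Q drops from 43.0 to 28.9 m³/s between t = 4 h and t = 5 h (Δt = 1 h).
k = −Δt / ln(Q₂/Q₁) = −1 / ln(28.9/43.0) = 2.52 h.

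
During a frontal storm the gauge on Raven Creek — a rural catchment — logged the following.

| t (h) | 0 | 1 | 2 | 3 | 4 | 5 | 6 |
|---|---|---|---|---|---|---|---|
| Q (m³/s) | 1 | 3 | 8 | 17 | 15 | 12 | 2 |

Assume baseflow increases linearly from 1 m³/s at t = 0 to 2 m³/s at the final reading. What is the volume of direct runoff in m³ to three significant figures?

V ≈ 1.71 × 10^5 m³

Direct-runoff ordinates (Q − Q_b): 0.00, 1.83, 6.67, 15.50, 13.33, 10.17, 0.00 m³/s.
ΣQ_DR = 47.50 m³/s.
With Δt = 1 h = 3600 s, V = ΣQ_DR · Δt = 47.50 × 3600 = 1.71 × 10^5 m³.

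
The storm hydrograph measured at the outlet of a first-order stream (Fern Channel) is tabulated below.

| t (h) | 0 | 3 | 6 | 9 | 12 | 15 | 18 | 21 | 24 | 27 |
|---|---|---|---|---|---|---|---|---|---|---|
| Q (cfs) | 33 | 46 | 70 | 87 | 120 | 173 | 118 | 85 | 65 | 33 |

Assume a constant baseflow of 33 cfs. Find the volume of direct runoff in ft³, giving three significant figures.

Direct-runoff ordinates (Q − Q_b): 0.0, 13.0, 37.0, 54.0, 87.0, 140.0, 85.0, 52.0, 32.0, 0.0 cfs.
ΣQ_DR = 500.0 cfs.
With Δt = 3 h = 10800 s, V = ΣQ_DR · Δt = 500.0 × 10800 = 5.40 × 10^6 ft³.

V ≈ 5.40 × 10^6 ft³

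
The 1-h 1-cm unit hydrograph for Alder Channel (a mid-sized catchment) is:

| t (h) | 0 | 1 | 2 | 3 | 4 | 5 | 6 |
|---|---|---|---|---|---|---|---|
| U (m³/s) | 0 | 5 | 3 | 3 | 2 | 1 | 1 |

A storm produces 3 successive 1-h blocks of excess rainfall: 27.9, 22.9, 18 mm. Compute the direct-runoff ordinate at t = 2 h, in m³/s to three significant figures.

Q ≈ 19.8 m³/s

By discrete convolution, Q_j = Σ (P_i / 10 mm) · U_{j−i}.
At t = 2 h (j=2): Q = (27.9/10)·3 + (22.9/10)·5 + (18/10)·0 = 19.8 m³/s.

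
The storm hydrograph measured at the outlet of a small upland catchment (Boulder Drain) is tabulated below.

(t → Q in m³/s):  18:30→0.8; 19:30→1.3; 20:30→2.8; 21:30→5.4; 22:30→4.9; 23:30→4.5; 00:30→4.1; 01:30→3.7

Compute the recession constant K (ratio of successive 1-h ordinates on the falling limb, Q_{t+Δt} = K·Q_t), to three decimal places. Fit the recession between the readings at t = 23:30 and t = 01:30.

K ≈ 0.907

Using the recession-limb readings at t = 23:30 and t = 01:30: Q falls from 4.5 to 3.7 m³/s over 2 intervals.
K = (Q₂/Q₁)^(1/2) = (3.7/4.5)^(1/2) = 0.907.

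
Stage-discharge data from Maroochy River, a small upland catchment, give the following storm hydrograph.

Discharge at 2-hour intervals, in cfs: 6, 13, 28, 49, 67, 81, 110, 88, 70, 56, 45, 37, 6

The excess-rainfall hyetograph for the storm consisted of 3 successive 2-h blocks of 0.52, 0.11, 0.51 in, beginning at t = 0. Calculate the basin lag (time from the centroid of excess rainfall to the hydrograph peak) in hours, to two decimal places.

t_L ≈ 9.02 h

Centroid of excess rainfall: t_c = Σ P_i·t̄_i / ΣP_i = 2.9825 h (block centres at 1, 3, 5 h).
Hydrograph peak occurs at t = 12 h, so basin lag t_L = 12 − 2.9825 = 9.02 h.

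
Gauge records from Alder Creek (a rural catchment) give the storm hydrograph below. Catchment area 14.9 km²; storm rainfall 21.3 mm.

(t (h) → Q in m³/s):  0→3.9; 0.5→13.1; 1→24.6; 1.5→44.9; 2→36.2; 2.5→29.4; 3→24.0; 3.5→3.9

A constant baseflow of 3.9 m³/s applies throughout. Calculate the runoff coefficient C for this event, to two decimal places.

C ≈ 0.84

ΣQ_DR = 148.8 m³/s; V = ΣQ_DR·Δt = 2.678 × 10^5 m³.
Runoff depth d = V / A = 17.98 mm.
C = d / P = 17.98 / 21.3 = 0.84.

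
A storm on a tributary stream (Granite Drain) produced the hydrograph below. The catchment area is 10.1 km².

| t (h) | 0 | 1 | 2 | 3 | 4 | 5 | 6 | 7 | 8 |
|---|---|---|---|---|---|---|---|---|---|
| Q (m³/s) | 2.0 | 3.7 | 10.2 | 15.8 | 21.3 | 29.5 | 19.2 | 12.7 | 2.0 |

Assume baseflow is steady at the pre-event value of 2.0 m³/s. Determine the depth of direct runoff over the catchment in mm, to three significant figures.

d ≈ 35.1 mm

Direct runoff: 0.0, 1.7, 8.2, 13.8, 19.3, 27.5, 17.2, 10.7, 0.0 m³/s; ΣQ_DR = 98.40 m³/s.
V = ΣQ_DR · Δt = 98.40 × 3600 s = 3.542 × 10^5 m³.
Over A = 10.1 km², depth = V / A = 35.1 mm.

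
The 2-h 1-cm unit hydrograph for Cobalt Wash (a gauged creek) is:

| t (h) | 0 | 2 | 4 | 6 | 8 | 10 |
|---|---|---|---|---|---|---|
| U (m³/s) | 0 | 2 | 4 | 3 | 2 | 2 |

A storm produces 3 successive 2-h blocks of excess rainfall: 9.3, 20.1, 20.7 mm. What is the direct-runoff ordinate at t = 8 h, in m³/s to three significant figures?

By discrete convolution, Q_j = Σ (P_i / 10 mm) · U_{j−i}.
At t = 8 h (j=4): Q = (9.3/10)·2 + (20.1/10)·3 + (20.7/10)·4 = 16.2 m³/s.

Q ≈ 16.2 m³/s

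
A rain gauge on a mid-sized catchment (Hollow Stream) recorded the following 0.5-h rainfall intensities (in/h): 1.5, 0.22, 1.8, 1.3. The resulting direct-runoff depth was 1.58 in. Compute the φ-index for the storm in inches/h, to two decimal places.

Only the 3 blocks with intensity above φ contribute runoff: 1.5, 1.8, 1.3 in/h.
Σ(I−φ)·Δt = d  ⇒  (1.5+1.8+1.3 − 3φ)·0.5 = 1.58
φ = (4.600 − 1.58/0.5) / 3 = 0.48 in/h.

φ ≈ 0.48 in/h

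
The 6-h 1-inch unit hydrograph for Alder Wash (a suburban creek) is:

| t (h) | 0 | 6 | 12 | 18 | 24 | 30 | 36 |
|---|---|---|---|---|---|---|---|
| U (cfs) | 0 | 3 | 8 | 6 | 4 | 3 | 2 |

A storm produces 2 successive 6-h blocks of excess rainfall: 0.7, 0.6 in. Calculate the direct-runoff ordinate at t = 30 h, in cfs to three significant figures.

Q ≈ 4.50 cfs

By discrete convolution, Q_j = Σ (P_i / 1 in) · U_{j−i}.
At t = 30 h (j=5): Q = (0.7/1)·3 + (0.6/1)·4 = 4.50 cfs.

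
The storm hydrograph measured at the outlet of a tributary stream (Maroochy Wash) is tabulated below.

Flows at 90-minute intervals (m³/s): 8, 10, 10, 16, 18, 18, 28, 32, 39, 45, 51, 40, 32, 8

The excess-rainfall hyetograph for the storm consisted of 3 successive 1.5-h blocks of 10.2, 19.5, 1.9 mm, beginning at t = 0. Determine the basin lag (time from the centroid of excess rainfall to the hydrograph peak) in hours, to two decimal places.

t_L ≈ 13.14 h

Centroid of excess rainfall: t_c = Σ P_i·t̄_i / ΣP_i = 1.8560 h (block centres at 0.75, 2.25, 3.75 h).
Hydrograph peak occurs at t = 15 h, so basin lag t_L = 15 − 1.8560 = 13.14 h.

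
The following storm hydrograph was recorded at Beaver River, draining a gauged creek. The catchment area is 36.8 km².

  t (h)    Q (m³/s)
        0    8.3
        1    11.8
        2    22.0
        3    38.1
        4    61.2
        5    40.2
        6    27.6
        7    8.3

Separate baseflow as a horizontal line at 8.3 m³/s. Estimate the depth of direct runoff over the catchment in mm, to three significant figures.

d ≈ 14.8 mm

Direct runoff: 0.0, 3.5, 13.7, 29.8, 52.9, 31.9, 19.3, 0.0 m³/s; ΣQ_DR = 151.1 m³/s.
V = ΣQ_DR · Δt = 151.1 × 3600 s = 5.440 × 10^5 m³.
Over A = 36.8 km², depth = V / A = 14.8 mm.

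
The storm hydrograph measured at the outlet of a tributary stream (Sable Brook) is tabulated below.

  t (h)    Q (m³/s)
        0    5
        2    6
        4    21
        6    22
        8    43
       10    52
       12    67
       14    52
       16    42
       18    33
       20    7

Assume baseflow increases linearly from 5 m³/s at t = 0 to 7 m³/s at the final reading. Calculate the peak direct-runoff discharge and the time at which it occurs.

Subtracting baseflow gives direct-runoff ordinates: 0.00, 0.80, 15.60, 16.40, 37.20, 46.00, 60.80, 45.60, 35.40, 26.20, 0.00 m³/s.
The maximum is 60.80 m³/s, occurring at the reading for t = 12 h.

Q_p = 60.80 m³/s at t = 12 h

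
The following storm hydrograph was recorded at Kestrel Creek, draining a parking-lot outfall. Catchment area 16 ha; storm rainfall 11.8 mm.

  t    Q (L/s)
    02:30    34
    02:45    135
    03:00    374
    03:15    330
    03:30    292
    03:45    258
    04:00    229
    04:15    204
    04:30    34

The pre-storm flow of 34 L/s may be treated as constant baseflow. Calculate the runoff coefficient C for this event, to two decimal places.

C ≈ 0.76

ΣQ_DR = 1584 L/s; V = ΣQ_DR·Δt = 1.426 × 10^6 L.
Runoff depth d = V / A = 8.910 mm.
C = d / P = 8.910 / 11.8 = 0.76.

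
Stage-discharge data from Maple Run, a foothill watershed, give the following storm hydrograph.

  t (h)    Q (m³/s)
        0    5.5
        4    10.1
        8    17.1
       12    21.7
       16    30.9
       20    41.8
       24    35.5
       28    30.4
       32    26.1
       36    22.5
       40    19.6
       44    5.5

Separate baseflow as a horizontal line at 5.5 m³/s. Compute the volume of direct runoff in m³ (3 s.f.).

Direct-runoff ordinates (Q − Q_b): 0.0, 4.6, 11.6, 16.2, 25.4, 36.3, 30.0, 24.9, 20.6, 17.0, 14.1, 0.0 m³/s.
ΣQ_DR = 200.7 m³/s.
With Δt = 4 h = 14400 s, V = ΣQ_DR · Δt = 200.7 × 14400 = 2.89 × 10^6 m³.

V ≈ 2.89 × 10^6 m³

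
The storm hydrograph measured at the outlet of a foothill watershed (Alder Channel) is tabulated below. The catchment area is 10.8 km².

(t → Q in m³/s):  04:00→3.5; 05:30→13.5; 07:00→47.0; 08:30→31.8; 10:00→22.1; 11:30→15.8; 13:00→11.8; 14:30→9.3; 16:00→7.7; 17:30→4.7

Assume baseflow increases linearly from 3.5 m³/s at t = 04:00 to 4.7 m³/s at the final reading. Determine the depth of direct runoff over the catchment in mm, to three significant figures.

d ≈ 63.1 mm

Direct runoff: 0.00, 9.87, 43.23, 27.90, 18.07, 11.63, 7.50, 4.87, 3.13, 0.00 m³/s; ΣQ_DR = 126.2 m³/s.
V = ΣQ_DR · Δt = 126.2 × 5400 s = 6.815 × 10^5 m³.
Over A = 10.8 km², depth = V / A = 63.1 mm.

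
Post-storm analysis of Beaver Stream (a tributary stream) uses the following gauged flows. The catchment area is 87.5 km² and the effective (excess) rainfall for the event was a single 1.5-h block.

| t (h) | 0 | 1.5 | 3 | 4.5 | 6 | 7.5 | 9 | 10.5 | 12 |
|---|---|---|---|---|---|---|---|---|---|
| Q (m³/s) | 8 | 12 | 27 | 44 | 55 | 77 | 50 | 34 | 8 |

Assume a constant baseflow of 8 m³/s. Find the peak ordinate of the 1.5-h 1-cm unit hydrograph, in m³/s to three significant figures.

U_p ≈ 46.0 m³/s

Direct runoff: 0.0, 4.0, 19.0, 36.0, 47.0, 69.0, 42.0, 26.0, 0.0 m³/s; ΣQ_DR = 243.0 m³/s, peak = 69.0 m³/s.
Runoff depth d = ΣQ_DR·Δt / A = 243.0 × 5400 / (87.5 km²) = 15.00 mm.
The 1-cm UH is the DRH scaled by (10 mm)/d, so U_p = 69.0 × 10/15.00 = 46.0 m³/s.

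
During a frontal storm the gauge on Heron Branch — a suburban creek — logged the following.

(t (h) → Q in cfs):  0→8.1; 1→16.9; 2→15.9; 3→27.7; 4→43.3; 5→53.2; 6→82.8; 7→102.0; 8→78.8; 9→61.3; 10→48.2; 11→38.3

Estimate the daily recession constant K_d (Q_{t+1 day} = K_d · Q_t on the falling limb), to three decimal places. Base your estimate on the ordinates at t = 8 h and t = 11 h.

K_d ≈ 0.003

Between t = 8 h and t = 11 h the flow falls from 78.8 to 38.3 cfs over 3×1 h = 3 h.
Per-interval ratio K = (38.3/78.8)^(1/3) = 0.7862; K_d = K^(24/1) = 0.003.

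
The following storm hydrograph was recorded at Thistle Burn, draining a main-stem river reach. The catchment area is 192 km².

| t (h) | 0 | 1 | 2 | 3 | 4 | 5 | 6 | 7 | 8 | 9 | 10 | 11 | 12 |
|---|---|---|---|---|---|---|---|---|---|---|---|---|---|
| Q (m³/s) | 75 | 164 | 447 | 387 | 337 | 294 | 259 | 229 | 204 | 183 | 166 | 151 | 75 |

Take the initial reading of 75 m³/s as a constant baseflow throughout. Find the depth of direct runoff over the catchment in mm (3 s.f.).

Direct runoff: 0.0, 89.0, 372.0, 312.0, 262.0, 219.0, 184.0, 154.0, 129.0, 108.0, 91.0, 76.0, 0.0 m³/s; ΣQ_DR = 1996 m³/s.
V = ΣQ_DR · Δt = 1996 × 3600 s = 7.186 × 10^6 m³.
Over A = 192 km², depth = V / A = 37.4 mm.

d ≈ 37.4 mm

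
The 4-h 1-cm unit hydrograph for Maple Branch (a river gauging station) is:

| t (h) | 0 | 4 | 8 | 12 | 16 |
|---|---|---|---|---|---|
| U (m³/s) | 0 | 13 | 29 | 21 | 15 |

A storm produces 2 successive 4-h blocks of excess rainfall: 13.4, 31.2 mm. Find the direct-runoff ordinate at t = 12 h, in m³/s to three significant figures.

By discrete convolution, Q_j = Σ (P_i / 10 mm) · U_{j−i}.
At t = 12 h (j=3): Q = (13.4/10)·21 + (31.2/10)·29 = 119 m³/s.

Q ≈ 119 m³/s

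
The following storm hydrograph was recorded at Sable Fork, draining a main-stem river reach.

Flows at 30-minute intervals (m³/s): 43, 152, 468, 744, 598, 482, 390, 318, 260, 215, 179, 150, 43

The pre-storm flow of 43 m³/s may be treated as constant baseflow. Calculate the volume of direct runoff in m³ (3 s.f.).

V ≈ 6.27 × 10^6 m³

Direct-runoff ordinates (Q − Q_b): 0.0, 109.0, 425.0, 701.0, 555.0, 439.0, 347.0, 275.0, 217.0, 172.0, 136.0, 107.0, 0.0 m³/s.
ΣQ_DR = 3483 m³/s.
With Δt = 0.5 h = 1800 s, V = ΣQ_DR · Δt = 3483 × 1800 = 6.27 × 10^6 m³.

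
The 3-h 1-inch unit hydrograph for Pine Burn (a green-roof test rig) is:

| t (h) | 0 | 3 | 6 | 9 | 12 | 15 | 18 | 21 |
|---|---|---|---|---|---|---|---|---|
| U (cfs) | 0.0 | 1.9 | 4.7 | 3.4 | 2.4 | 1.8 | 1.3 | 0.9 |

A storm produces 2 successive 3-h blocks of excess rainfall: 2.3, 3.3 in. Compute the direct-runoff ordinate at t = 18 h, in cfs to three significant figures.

By discrete convolution, Q_j = Σ (P_i / 1 in) · U_{j−i}.
At t = 18 h (j=6): Q = (2.3/1)·1.3 + (3.3/1)·1.8 = 8.93 cfs.

Q ≈ 8.93 cfs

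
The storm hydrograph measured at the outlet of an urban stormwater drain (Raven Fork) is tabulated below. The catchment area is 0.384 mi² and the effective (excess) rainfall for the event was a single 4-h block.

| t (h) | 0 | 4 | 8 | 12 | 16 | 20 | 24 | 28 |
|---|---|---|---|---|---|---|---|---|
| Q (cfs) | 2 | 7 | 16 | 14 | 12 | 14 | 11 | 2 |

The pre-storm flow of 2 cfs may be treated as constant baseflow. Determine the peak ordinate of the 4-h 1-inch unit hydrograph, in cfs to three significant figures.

Direct runoff: 0.0, 5.0, 14.0, 12.0, 10.0, 12.0, 9.0, 0.0 cfs; ΣQ_DR = 62.00 cfs, peak = 14.0 cfs.
Runoff depth d = ΣQ_DR·Δt / A = 62.00 × 14400 / (0.384 mi²) = 1.001 in.
The 1-inch UH is the DRH scaled by (1 in)/d, so U_p = 14.0 × 1/1.001 = 14.0 cfs.

U_p ≈ 14.0 cfs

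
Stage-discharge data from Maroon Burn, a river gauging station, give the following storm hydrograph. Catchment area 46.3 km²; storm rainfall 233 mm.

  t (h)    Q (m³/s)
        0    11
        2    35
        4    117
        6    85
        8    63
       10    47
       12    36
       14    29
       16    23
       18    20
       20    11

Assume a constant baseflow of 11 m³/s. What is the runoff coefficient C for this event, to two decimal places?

ΣQ_DR = 356.0 m³/s; V = ΣQ_DR·Δt = 2.563 × 10^6 m³.
Runoff depth d = V / A = 55.36 mm.
C = d / P = 55.36 / 233 = 0.24.

C ≈ 0.24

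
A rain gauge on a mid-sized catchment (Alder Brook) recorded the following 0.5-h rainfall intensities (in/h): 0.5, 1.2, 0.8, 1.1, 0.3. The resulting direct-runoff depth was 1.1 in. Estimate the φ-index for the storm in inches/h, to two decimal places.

Only the 4 blocks with intensity above φ contribute runoff: 0.5, 1.2, 0.8, 1.1 in/h.
Σ(I−φ)·Δt = d  ⇒  (0.5+1.2+0.8+1.1 − 4φ)·0.5 = 1.1
φ = (3.600 − 1.1/0.5) / 4 = 0.35 in/h.

φ ≈ 0.35 in/h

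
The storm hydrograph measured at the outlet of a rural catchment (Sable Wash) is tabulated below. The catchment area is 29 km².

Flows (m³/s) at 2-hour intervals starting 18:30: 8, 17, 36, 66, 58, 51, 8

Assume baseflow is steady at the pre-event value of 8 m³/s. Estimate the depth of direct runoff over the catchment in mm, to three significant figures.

Direct runoff: 0.0, 9.0, 28.0, 58.0, 50.0, 43.0, 0.0 m³/s; ΣQ_DR = 188.0 m³/s.
V = ΣQ_DR · Δt = 188.0 × 7200 s = 1.354 × 10^6 m³.
Over A = 29 km², depth = V / A = 46.7 mm.

d ≈ 46.7 mm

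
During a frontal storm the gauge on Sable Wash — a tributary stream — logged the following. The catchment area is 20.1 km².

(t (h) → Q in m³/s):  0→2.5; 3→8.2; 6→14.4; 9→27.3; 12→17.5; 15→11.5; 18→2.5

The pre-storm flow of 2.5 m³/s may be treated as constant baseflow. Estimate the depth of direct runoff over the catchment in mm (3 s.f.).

d ≈ 35.7 mm

Direct runoff: 0.0, 5.7, 11.9, 24.8, 15.0, 9.0, 0.0 m³/s; ΣQ_DR = 66.40 m³/s.
V = ΣQ_DR · Δt = 66.40 × 10800 s = 7.171 × 10^5 m³.
Over A = 20.1 km², depth = V / A = 35.7 mm.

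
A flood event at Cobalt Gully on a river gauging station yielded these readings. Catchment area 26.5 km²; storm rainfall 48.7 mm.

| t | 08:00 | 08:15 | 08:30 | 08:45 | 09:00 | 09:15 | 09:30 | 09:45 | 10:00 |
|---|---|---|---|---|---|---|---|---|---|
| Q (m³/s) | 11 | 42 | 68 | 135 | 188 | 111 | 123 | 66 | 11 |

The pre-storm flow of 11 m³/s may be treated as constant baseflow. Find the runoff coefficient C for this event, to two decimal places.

C ≈ 0.46

ΣQ_DR = 656.0 m³/s; V = ΣQ_DR·Δt = 5.904 × 10^5 m³.
Runoff depth d = V / A = 22.28 mm.
C = d / P = 22.28 / 48.7 = 0.46.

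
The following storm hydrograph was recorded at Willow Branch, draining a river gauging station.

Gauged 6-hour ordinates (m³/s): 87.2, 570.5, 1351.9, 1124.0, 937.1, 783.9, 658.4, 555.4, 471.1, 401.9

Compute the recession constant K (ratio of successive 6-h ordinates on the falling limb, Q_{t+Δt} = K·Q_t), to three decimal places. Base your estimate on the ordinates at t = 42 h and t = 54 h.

K ≈ 0.851

Using the recession-limb readings at t = 42 h and t = 54 h: Q falls from 555.4 to 401.9 m³/s over 2 intervals.
K = (Q₂/Q₁)^(1/2) = (401.9/555.4)^(1/2) = 0.851.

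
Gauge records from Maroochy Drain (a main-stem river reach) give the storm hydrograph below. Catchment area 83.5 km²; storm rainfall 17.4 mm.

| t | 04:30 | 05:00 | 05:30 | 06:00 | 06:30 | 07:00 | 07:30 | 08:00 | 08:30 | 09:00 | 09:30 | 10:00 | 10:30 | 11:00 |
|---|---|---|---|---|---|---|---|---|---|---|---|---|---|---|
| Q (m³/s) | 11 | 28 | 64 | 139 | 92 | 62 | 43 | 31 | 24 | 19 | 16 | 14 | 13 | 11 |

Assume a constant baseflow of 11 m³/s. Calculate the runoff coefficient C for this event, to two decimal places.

C ≈ 0.51

ΣQ_DR = 413.0 m³/s; V = ΣQ_DR·Δt = 7.434 × 10^5 m³.
Runoff depth d = V / A = 8.903 mm.
C = d / P = 8.903 / 17.4 = 0.51.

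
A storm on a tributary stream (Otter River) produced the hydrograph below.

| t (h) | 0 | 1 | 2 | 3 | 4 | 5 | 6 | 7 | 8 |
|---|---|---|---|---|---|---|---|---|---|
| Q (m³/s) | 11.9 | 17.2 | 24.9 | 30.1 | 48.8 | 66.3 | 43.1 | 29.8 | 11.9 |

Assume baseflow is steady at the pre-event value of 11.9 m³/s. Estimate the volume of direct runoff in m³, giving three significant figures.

V ≈ 6.37 × 10^5 m³

Direct-runoff ordinates (Q − Q_b): 0.0, 5.3, 13.0, 18.2, 36.9, 54.4, 31.2, 17.9, 0.0 m³/s.
ΣQ_DR = 176.9 m³/s.
With Δt = 1 h = 3600 s, V = ΣQ_DR · Δt = 176.9 × 3600 = 6.37 × 10^5 m³.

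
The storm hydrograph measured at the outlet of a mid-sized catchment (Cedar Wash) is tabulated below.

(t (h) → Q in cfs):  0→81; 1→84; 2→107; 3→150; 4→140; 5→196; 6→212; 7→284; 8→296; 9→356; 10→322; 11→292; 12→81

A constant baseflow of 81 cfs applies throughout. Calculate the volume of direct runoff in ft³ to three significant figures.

V ≈ 5.57 × 10^6 ft³

Direct-runoff ordinates (Q − Q_b): 0.0, 3.0, 26.0, 69.0, 59.0, 115.0, 131.0, 203.0, 215.0, 275.0, 241.0, 211.0, 0.0 cfs.
ΣQ_DR = 1548 cfs.
With Δt = 1 h = 3600 s, V = ΣQ_DR · Δt = 1548 × 3600 = 5.57 × 10^6 ft³.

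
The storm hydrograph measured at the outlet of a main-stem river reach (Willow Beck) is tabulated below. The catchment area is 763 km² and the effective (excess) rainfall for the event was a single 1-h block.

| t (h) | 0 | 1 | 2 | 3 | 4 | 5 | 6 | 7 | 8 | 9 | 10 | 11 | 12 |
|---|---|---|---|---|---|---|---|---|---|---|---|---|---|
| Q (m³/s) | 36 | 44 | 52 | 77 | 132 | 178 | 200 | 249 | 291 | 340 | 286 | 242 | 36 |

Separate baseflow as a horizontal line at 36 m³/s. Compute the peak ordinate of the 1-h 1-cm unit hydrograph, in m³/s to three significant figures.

Direct runoff: 0.0, 8.0, 16.0, 41.0, 96.0, 142.0, 164.0, 213.0, 255.0, 304.0, 250.0, 206.0, 0.0 m³/s; ΣQ_DR = 1695 m³/s, peak = 304.0 m³/s.
Runoff depth d = ΣQ_DR·Δt / A = 1695 × 3600 / (763 km²) = 7.997 mm.
The 1-cm UH is the DRH scaled by (10 mm)/d, so U_p = 304.0 × 10/7.997 = 380 m³/s.

U_p ≈ 380 m³/s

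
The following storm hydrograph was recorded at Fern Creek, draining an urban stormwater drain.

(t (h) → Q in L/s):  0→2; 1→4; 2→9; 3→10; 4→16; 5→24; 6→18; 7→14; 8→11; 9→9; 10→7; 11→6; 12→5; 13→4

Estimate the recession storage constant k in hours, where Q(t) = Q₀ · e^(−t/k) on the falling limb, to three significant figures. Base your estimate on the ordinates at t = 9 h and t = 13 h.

On the falling limb, Q drops from 9 to 4 L/s between t = 9 h and t = 13 h (Δt = 4 h).
k = −Δt / ln(Q₂/Q₁) = −4 / ln(4/9) = 4.93 h.

k ≈ 4.93 h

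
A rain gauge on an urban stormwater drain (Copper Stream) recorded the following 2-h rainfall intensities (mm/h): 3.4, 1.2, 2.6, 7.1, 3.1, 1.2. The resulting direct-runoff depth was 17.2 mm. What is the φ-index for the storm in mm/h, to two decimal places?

φ ≈ 1.90 mm/h

Only the 4 blocks with intensity above φ contribute runoff: 3.4, 2.6, 7.1, 3.1 mm/h.
Σ(I−φ)·Δt = d  ⇒  (3.4+2.6+7.1+3.1 − 4φ)·2 = 17.2
φ = (16.20 − 17.2/2) / 4 = 1.90 mm/h.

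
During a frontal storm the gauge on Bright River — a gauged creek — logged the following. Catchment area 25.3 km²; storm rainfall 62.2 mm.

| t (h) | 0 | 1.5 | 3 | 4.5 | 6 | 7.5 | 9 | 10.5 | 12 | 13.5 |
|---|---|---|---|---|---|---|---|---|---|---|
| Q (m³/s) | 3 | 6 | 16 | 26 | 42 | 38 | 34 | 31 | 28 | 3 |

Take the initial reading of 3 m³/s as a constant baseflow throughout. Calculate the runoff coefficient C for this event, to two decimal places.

C ≈ 0.68

ΣQ_DR = 197.0 m³/s; V = ΣQ_DR·Δt = 1.064 × 10^6 m³.
Runoff depth d = V / A = 42.05 mm.
C = d / P = 42.05 / 62.2 = 0.68.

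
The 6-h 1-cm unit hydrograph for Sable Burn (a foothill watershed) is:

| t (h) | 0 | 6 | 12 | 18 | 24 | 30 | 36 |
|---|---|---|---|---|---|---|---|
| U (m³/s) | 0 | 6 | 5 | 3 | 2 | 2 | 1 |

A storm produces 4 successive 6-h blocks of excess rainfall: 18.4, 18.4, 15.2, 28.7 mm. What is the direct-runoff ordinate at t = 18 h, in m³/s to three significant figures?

By discrete convolution, Q_j = Σ (P_i / 10 mm) · U_{j−i}.
At t = 18 h (j=3): Q = (18.4/10)·3 + (18.4/10)·5 + (15.2/10)·6 + (28.7/10)·0 = 23.8 m³/s.

Q ≈ 23.8 m³/s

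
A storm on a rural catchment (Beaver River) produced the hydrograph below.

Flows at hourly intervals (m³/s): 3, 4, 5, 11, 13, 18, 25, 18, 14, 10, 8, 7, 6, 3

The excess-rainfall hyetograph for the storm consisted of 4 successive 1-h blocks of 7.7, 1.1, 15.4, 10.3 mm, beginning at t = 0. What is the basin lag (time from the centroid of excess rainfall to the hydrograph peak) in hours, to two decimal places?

Centroid of excess rainfall: t_c = Σ P_i·t̄_i / ΣP_i = 2.3203 h (block centres at 0.5, 1.5, 2.5, 3.5 h).
Hydrograph peak occurs at t = 6 h, so basin lag t_L = 6 − 2.3203 = 3.68 h.

t_L ≈ 3.68 h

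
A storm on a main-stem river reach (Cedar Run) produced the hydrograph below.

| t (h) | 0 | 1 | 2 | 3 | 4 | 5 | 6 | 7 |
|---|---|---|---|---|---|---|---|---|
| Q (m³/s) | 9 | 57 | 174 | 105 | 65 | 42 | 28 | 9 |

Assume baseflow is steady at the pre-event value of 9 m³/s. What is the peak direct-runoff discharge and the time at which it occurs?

Q_p = 165.0 m³/s at t = 2 h

Subtracting baseflow gives direct-runoff ordinates: 0.0, 48.0, 165.0, 96.0, 56.0, 33.0, 19.0, 0.0 m³/s.
The maximum is 165.0 m³/s, occurring at the reading for t = 2 h.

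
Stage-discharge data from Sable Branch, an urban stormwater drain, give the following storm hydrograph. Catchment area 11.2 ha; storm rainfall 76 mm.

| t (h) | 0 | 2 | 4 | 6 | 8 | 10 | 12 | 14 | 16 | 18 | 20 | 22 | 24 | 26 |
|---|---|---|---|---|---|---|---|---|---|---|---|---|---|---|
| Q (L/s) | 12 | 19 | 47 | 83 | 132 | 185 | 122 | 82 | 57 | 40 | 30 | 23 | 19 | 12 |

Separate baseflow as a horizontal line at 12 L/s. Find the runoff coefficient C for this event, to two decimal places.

C ≈ 0.59

ΣQ_DR = 695.0 L/s; V = ΣQ_DR·Δt = 5.004 × 10^6 L.
Runoff depth d = V / A = 44.68 mm.
C = d / P = 44.68 / 76 = 0.59.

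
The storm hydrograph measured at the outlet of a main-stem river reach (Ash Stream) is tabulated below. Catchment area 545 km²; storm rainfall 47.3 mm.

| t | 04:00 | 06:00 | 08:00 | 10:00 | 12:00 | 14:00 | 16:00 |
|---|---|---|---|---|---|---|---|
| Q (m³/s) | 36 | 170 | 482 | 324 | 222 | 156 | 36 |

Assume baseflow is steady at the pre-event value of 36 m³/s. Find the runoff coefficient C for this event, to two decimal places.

ΣQ_DR = 1174 m³/s; V = ΣQ_DR·Δt = 8.453 × 10^6 m³.
Runoff depth d = V / A = 15.51 mm.
C = d / P = 15.51 / 47.3 = 0.33.

C ≈ 0.33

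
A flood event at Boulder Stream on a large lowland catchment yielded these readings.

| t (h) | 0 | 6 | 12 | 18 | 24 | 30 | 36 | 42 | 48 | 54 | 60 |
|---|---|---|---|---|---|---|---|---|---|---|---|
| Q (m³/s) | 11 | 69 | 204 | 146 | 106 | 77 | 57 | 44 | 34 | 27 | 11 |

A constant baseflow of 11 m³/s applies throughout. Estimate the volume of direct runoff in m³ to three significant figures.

V ≈ 1.44 × 10^7 m³

Direct-runoff ordinates (Q − Q_b): 0.0, 58.0, 193.0, 135.0, 95.0, 66.0, 46.0, 33.0, 23.0, 16.0, 0.0 m³/s.
ΣQ_DR = 665.0 m³/s.
With Δt = 6 h = 21600 s, V = ΣQ_DR · Δt = 665.0 × 21600 = 1.44 × 10^7 m³.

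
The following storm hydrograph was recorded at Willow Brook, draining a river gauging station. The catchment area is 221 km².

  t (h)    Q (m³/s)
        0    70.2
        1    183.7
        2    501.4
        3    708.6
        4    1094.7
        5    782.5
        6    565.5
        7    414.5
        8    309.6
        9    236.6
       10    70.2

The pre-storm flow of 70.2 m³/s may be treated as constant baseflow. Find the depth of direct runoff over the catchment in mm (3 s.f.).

Direct runoff: 0.0, 113.5, 431.2, 638.4, 1024.5, 712.3, 495.3, 344.3, 239.4, 166.4, 0.0 m³/s; ΣQ_DR = 4165 m³/s.
V = ΣQ_DR · Δt = 4165 × 3600 s = 1.500 × 10^7 m³.
Over A = 221 km², depth = V / A = 67.9 mm.

d ≈ 67.9 mm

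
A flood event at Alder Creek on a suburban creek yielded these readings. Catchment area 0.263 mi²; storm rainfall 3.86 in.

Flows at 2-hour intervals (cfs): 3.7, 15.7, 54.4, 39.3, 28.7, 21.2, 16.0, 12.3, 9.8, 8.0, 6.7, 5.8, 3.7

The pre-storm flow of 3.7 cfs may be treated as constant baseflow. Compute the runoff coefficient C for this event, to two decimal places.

ΣQ_DR = 177.2 cfs; V = ΣQ_DR·Δt = 1.276 × 10^6 ft³.
Runoff depth d = V / A = 2.088 in.
C = d / P = 2.088 / 3.86 = 0.54.

C ≈ 0.54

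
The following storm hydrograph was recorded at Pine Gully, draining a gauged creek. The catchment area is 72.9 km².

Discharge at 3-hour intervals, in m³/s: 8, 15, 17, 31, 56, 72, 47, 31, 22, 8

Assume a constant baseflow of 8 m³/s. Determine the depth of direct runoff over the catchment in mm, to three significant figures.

d ≈ 33.6 mm

Direct runoff: 0.0, 7.0, 9.0, 23.0, 48.0, 64.0, 39.0, 23.0, 14.0, 0.0 m³/s; ΣQ_DR = 227.0 m³/s.
V = ΣQ_DR · Δt = 227.0 × 10800 s = 2.452 × 10^6 m³.
Over A = 72.9 km², depth = V / A = 33.6 mm.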